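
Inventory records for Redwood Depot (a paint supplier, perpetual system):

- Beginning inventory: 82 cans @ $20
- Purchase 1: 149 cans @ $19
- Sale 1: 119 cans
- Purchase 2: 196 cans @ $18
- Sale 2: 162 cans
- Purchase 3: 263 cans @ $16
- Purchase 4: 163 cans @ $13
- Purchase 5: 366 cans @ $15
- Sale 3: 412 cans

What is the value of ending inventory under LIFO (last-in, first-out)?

Ending inventory = $8,551

Sale 1 (119) [LIFO — newest first]: 119 @ $19 = $2,261
Sale 2 (162) [LIFO — newest first]: 162 @ $18 = $2,916
Sale 3 (412) [LIFO — newest first]: 366 @ $15 + 46 @ $13 = $6,088
Total COGS = $2,261 + $2,916 + $6,088 = $11,265
Ending inventory: 82 @ $20 + 30 @ $19 + 34 @ $18 + 263 @ $16 + 117 @ $13 = $8,551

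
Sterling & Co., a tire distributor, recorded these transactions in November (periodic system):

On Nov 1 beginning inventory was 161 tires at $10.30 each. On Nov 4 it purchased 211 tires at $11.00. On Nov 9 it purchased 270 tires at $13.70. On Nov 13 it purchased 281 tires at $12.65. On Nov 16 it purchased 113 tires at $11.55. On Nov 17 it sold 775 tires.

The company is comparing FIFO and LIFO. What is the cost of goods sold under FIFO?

FIFO COGS: 161 @ $10.30 + 211 @ $11.00 + 270 @ $13.70 + 133 @ $12.65 = $9,360.75
LIFO COGS: 113 @ $11.55 + 281 @ $12.65 + 270 @ $13.70 + 111 @ $11.00 = $9,779.80

COGS = $9,360.75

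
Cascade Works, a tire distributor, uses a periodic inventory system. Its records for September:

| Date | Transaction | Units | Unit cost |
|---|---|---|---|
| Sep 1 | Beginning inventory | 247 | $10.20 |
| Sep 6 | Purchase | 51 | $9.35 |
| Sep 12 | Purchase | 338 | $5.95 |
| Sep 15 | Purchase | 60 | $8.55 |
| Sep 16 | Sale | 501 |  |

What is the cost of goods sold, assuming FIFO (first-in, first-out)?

Sep 16, 501 sold [FIFO — oldest first]: 247 @ $10.20 + 51 @ $9.35 + 203 @ $5.95 = $4,204.10
Ending inventory: 135 @ $5.95 + 60 @ $8.55 = $1,316.25

COGS = $4,204.10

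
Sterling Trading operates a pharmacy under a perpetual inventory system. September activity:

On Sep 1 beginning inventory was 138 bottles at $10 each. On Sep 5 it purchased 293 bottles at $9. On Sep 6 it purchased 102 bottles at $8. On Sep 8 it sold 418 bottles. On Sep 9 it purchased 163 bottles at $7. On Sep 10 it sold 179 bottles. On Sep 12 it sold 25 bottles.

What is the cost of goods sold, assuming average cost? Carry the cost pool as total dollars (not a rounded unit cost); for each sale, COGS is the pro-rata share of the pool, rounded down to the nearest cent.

After Sep 1: 138 on hand, pool $1,380.00 (≈ $10.0000 each)
After Sep 5: 431 on hand, pool $4,017.00 (≈ $9.3202 each)
After Sep 6: 533 on hand, pool $4,833.00 (≈ $9.0675 each)
Sep 8, sell 418: 418/533 × $4,833.00 → $3,790.23
After Sep 9: 278 on hand, pool $2,183.77 (≈ $7.8553 each)
Sep 10, sell 179: 179/278 × $2,183.77 → $1,406.09
Sep 12, sell 25: 25/99 × $777.68 → $196.38
Total COGS = $3,790.23 + $1,406.09 + $196.38 = $5,392.70
Ending inventory (cost pool remaining) = $581.30

COGS = $5,392.70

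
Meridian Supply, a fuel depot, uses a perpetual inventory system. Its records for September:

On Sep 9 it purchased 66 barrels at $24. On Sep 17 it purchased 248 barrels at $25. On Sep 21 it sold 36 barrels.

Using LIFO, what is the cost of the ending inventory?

Ending inventory = $6,884

Sep 21, 36 sold [LIFO — newest first]: 36 @ $25 = $900
Ending inventory: 66 @ $24 + 212 @ $25 = $6,884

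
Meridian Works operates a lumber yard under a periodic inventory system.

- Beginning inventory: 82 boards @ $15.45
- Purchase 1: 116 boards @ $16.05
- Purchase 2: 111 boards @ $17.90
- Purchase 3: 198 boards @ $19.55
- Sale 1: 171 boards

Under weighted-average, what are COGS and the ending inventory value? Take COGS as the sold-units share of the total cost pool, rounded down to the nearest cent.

COGS = $3,030.94; ending inventory = $5,955.56

Sale 1, sell 171: 171/507 × $8,986.50 → $3,030.94
Ending inventory (cost pool remaining) = $5,955.56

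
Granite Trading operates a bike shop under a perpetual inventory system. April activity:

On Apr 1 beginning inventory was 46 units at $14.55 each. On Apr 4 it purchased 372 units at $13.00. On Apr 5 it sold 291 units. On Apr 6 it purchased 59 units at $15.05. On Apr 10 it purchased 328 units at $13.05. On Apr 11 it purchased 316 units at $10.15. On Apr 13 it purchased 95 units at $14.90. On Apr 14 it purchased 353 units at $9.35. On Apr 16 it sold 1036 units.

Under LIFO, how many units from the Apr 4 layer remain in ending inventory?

81

Apr 5, 291 sold [LIFO — newest first]: 291 @ $13.00 = $3,783.00
Apr 16, 1036 sold [LIFO — newest first]: 353 @ $9.35 + 95 @ $14.90 + 316 @ $10.15 + 272 @ $13.05 = $11,473.05
Total COGS = $3,783.00 + $11,473.05 = $15,256.05
Ending inventory: 46 @ $14.55 + 81 @ $13.00 + 59 @ $15.05 + 56 @ $13.05 = $3,341.05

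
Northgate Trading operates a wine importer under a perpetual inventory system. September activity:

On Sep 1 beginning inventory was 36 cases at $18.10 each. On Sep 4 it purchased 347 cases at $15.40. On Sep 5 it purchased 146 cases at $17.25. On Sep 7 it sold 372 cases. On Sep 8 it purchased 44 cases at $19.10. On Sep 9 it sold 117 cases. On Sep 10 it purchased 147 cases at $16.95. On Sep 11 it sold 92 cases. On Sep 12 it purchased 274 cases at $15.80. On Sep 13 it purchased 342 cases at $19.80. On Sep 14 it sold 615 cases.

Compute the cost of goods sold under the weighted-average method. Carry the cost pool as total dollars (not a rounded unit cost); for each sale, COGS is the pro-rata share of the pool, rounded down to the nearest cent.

COGS = $20,453.29

After Sep 1: 36 on hand, pool $651.60 (≈ $18.1000 each)
After Sep 4: 383 on hand, pool $5,995.40 (≈ $15.6538 each)
After Sep 5: 529 on hand, pool $8,513.90 (≈ $16.0943 each)
Sep 7, sell 372: 372/529 × $8,513.90 → $5,987.09
After Sep 8: 201 on hand, pool $3,367.21 (≈ $16.7523 each)
Sep 9, sell 117: 117/201 × $3,367.21 → $1,960.01
After Sep 10: 231 on hand, pool $3,898.85 (≈ $16.8781 each)
Sep 11, sell 92: 92/231 × $3,898.85 → $1,552.78
After Sep 12: 413 on hand, pool $6,675.27 (≈ $16.1629 each)
After Sep 13: 755 on hand, pool $13,446.87 (≈ $17.8104 each)
Sep 14, sell 615: 615/755 × $13,446.87 → $10,953.41
Total COGS = $5,987.09 + $1,960.01 + $1,552.78 + $10,953.41 = $20,453.29
Ending inventory (cost pool remaining) = $2,493.46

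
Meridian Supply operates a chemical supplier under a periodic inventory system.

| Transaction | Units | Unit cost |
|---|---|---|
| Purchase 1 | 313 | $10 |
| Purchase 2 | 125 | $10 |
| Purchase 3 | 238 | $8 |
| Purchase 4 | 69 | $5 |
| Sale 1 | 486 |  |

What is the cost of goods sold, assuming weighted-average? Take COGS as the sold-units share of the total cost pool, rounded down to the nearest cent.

Sale 1, sell 486: 486/745 × $6,629.00 → $4,324.42
Ending inventory (cost pool remaining) = $2,304.58

COGS = $4,324.42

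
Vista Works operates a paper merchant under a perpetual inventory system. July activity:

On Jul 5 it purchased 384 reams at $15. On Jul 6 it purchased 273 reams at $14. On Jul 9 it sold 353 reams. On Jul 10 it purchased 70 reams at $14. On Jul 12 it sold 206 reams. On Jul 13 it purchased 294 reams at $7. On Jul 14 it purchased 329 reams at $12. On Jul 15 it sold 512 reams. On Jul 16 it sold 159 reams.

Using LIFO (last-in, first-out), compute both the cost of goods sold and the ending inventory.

COGS = $14,768; ending inventory = $1,800

Jul 9, 353 sold [LIFO — newest first]: 273 @ $14 + 80 @ $15 = $5,022
Jul 12, 206 sold [LIFO — newest first]: 70 @ $14 + 136 @ $15 = $3,020
Jul 15, 512 sold [LIFO — newest first]: 329 @ $12 + 183 @ $7 = $5,229
Jul 16, 159 sold [LIFO — newest first]: 111 @ $7 + 48 @ $15 = $1,497
Total COGS = $5,022 + $3,020 + $5,229 + $1,497 = $14,768
Ending inventory: 120 @ $15 = $1,800
Check: goods available $16,568 = COGS $14,768 + ending $1,800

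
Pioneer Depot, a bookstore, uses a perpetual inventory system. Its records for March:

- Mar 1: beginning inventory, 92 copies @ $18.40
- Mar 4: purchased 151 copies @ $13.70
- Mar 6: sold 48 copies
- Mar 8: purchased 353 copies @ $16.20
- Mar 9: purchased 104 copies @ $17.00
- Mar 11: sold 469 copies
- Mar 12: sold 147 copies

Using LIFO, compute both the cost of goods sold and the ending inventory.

COGS = $10,585.70; ending inventory = $662.40

Mar 6, 48 sold [LIFO — newest first]: 48 @ $13.70 = $657.60
Mar 11, 469 sold [LIFO — newest first]: 104 @ $17.00 + 353 @ $16.20 + 12 @ $13.70 = $7,651.00
Mar 12, 147 sold [LIFO — newest first]: 91 @ $13.70 + 56 @ $18.40 = $2,277.10
Total COGS = $657.60 + $7,651.00 + $2,277.10 = $10,585.70
Ending inventory: 36 @ $18.40 = $662.40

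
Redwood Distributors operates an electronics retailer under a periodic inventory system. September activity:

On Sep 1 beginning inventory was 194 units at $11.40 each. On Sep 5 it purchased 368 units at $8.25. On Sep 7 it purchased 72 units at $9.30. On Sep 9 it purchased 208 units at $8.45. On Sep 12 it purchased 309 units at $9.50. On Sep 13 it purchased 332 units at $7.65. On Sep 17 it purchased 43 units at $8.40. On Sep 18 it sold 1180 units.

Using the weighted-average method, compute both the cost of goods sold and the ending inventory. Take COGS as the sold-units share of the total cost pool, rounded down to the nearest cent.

COGS = $10,447.79; ending inventory = $3,063.51

Sep 18, sell 1180: 1180/1526 × $13,511.30 → $10,447.79
Ending inventory (cost pool remaining) = $3,063.51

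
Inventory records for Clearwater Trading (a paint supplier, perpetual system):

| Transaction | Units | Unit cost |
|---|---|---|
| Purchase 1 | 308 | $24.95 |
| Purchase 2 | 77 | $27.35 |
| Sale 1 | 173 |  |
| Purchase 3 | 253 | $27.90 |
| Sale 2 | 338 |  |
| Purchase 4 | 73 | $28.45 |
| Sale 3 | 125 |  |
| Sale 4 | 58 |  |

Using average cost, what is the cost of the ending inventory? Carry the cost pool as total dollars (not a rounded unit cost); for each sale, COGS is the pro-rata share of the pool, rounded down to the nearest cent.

Ending inventory = $465.56

After Purchase 1: 308 on hand, pool $7,684.60 (≈ $24.9500 each)
After Purchase 2: 385 on hand, pool $9,790.55 (≈ $25.4300 each)
Sale 1, sell 173: 173/385 × $9,790.55 → $4,399.39
After Purchase 3: 465 on hand, pool $12,449.86 (≈ $26.7739 each)
Sale 2, sell 338: 338/465 × $12,449.86 → $9,049.57
After Purchase 4: 200 on hand, pool $5,477.14 (≈ $27.3857 each)
Sale 3, sell 125: 125/200 × $5,477.14 → $3,423.21
Sale 4, sell 58: 58/75 × $2,053.93 → $1,588.37
Total COGS = $4,399.39 + $9,049.57 + $3,423.21 + $1,588.37 = $18,460.54
Ending inventory (cost pool remaining) = $465.56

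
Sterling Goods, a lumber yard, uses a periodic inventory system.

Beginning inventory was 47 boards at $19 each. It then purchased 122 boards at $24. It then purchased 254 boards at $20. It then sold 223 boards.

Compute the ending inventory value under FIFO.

Sale 1 (223) [FIFO — oldest first]: 47 @ $19 + 122 @ $24 + 54 @ $20 = $4,901
Ending inventory: 200 @ $20 = $4,000

Ending inventory = $4,000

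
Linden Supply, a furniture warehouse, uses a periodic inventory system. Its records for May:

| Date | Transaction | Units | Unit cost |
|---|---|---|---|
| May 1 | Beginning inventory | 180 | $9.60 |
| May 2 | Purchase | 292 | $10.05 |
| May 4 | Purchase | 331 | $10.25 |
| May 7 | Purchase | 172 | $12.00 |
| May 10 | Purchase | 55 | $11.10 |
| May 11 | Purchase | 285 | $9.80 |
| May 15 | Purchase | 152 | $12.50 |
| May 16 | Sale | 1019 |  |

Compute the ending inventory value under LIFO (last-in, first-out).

May 16, 1019 sold [LIFO — newest first]: 152 @ $12.50 + 285 @ $9.80 + 55 @ $11.10 + 172 @ $12.00 + 331 @ $10.25 + 24 @ $10.05 = $11,001.45
Ending inventory: 180 @ $9.60 + 268 @ $10.05 = $4,421.40

Ending inventory = $4,421.40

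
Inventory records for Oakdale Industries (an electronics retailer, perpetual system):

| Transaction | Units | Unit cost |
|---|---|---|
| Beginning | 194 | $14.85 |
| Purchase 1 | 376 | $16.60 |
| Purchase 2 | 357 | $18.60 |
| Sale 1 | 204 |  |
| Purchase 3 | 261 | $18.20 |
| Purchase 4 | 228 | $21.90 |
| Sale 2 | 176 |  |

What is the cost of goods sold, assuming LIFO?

COGS = $7,648.80

Sale 1 (204) [LIFO — newest first]: 204 @ $18.60 = $3,794.40
Sale 2 (176) [LIFO — newest first]: 176 @ $21.90 = $3,854.40
Total COGS = $3,794.40 + $3,854.40 = $7,648.80
Ending inventory: 194 @ $14.85 + 376 @ $16.60 + 153 @ $18.60 + 261 @ $18.20 + 52 @ $21.90 = $17,857.30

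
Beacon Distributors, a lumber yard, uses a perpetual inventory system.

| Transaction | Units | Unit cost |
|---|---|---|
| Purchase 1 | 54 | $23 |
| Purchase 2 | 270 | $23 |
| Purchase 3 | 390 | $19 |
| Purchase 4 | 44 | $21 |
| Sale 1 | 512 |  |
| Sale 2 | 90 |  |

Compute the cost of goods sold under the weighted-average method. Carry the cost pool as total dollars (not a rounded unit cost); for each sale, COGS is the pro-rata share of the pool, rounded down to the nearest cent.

COGS = $12,537.16

After Purchase 1: 54 on hand, pool $1,242.00 (≈ $23.0000 each)
After Purchase 2: 324 on hand, pool $7,452.00 (≈ $23.0000 each)
After Purchase 3: 714 on hand, pool $14,862.00 (≈ $20.8151 each)
After Purchase 4: 758 on hand, pool $15,786.00 (≈ $20.8259 each)
Sale 1, sell 512: 512/758 × $15,786.00 → $10,662.83
Sale 2, sell 90: 90/246 × $5,123.17 → $1,874.33
Total COGS = $10,662.83 + $1,874.33 = $12,537.16
Ending inventory (cost pool remaining) = $3,248.84
Check: goods available $15,786.00 = COGS $12,537.16 + ending $3,248.84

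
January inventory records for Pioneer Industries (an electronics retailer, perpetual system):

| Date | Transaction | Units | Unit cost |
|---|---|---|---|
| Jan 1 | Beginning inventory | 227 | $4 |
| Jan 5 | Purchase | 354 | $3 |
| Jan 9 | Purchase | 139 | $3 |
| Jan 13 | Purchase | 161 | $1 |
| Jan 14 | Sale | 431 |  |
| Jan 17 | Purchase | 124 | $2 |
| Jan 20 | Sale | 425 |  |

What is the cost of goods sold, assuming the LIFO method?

COGS = $2,200

Jan 14, 431 sold [LIFO — newest first]: 161 @ $1 + 139 @ $3 + 131 @ $3 = $971
Jan 20, 425 sold [LIFO — newest first]: 124 @ $2 + 223 @ $3 + 78 @ $4 = $1,229
Total COGS = $971 + $1,229 = $2,200
Ending inventory: 149 @ $4 = $596
Check: goods available $2,796 = COGS $2,200 + ending $596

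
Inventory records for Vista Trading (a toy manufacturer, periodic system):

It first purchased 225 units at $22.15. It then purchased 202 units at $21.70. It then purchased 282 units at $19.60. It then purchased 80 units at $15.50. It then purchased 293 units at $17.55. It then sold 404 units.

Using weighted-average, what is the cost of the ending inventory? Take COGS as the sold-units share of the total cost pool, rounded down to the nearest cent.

Ending inventory = $13,332.23

Sale 1, sell 404: 404/1082 × $21,276.50 → $7,944.27
Ending inventory (cost pool remaining) = $13,332.23
Check: goods available $21,276.50 = COGS $7,944.27 + ending $13,332.23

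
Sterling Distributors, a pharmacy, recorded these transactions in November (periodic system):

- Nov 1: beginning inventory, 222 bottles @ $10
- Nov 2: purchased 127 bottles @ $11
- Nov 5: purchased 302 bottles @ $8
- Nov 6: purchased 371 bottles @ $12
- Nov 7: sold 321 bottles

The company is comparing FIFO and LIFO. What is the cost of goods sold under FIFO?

FIFO COGS: 222 @ $10 + 99 @ $11 = $3,309
LIFO COGS: 321 @ $12 = $3,852

COGS = $3,309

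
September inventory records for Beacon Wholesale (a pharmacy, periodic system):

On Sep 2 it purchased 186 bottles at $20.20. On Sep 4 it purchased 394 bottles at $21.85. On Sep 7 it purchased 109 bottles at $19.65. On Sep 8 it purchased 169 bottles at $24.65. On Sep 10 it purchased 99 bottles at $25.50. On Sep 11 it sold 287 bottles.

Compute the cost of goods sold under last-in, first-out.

Sep 11, 287 sold [LIFO — newest first]: 99 @ $25.50 + 169 @ $24.65 + 19 @ $19.65 = $7,063.70
Ending inventory: 186 @ $20.20 + 394 @ $21.85 + 90 @ $19.65 = $14,134.60
Check: goods available $21,198.30 = COGS $7,063.70 + ending $14,134.60

COGS = $7,063.70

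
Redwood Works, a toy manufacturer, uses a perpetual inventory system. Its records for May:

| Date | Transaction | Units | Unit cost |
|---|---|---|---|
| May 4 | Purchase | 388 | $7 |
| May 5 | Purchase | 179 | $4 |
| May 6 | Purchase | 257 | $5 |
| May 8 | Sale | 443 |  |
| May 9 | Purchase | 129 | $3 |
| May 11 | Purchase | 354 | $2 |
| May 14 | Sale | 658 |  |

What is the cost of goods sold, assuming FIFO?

May 8, 443 sold [FIFO — oldest first]: 388 @ $7 + 55 @ $4 = $2,936
May 14, 658 sold [FIFO — oldest first]: 124 @ $4 + 257 @ $5 + 129 @ $3 + 148 @ $2 = $2,464
Total COGS = $2,936 + $2,464 = $5,400
Ending inventory: 206 @ $2 = $412

COGS = $5,400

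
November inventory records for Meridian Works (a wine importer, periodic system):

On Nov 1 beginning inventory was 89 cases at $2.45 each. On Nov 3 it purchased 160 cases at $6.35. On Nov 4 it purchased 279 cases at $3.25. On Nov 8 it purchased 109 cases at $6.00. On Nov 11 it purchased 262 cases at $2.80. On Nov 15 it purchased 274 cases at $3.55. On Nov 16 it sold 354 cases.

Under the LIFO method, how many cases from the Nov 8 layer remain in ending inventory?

Nov 16, 354 sold [LIFO — newest first]: 274 @ $3.55 + 80 @ $2.80 = $1,196.70
Ending inventory: 89 @ $2.45 + 160 @ $6.35 + 279 @ $3.25 + 109 @ $6.00 + 182 @ $2.80 = $3,304.40

109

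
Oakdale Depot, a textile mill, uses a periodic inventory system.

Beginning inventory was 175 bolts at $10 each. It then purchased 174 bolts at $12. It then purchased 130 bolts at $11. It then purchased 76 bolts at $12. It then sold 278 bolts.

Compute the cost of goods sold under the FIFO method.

Sale 1 (278) [FIFO — oldest first]: 175 @ $10 + 103 @ $12 = $2,986
Ending inventory: 71 @ $12 + 130 @ $11 + 76 @ $12 = $3,194

COGS = $2,986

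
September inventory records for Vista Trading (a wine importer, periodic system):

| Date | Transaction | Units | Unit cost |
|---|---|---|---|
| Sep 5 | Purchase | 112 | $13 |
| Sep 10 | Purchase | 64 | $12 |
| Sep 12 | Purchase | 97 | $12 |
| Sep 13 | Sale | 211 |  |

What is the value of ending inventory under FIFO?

Sep 13, 211 sold [FIFO — oldest first]: 112 @ $13 + 64 @ $12 + 35 @ $12 = $2,644
Ending inventory: 62 @ $12 = $744

Ending inventory = $744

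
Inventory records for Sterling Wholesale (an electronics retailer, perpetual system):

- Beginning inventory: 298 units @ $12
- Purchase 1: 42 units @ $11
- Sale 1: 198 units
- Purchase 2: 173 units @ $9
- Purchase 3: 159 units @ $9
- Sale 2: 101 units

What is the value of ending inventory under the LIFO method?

Sale 1 (198) [LIFO — newest first]: 42 @ $11 + 156 @ $12 = $2,334
Sale 2 (101) [LIFO — newest first]: 101 @ $9 = $909
Total COGS = $2,334 + $909 = $3,243
Ending inventory: 142 @ $12 + 173 @ $9 + 58 @ $9 = $3,783

Ending inventory = $3,783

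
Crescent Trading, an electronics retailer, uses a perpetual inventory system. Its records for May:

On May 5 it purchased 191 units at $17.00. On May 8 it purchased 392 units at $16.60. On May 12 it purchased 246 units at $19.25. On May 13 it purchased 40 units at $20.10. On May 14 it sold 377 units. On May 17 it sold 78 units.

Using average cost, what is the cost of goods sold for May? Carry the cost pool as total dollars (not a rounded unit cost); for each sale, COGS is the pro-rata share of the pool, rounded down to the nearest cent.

After May 5: 191 on hand, pool $3,247.00 (≈ $17.0000 each)
After May 8: 583 on hand, pool $9,754.20 (≈ $16.7310 each)
After May 12: 829 on hand, pool $14,489.70 (≈ $17.4785 each)
After May 13: 869 on hand, pool $15,293.70 (≈ $17.5992 each)
May 14, sell 377: 377/869 × $15,293.70 → $6,634.89
May 17, sell 78: 78/492 × $8,658.81 → $1,372.73
Total COGS = $6,634.89 + $1,372.73 = $8,007.62
Ending inventory (cost pool remaining) = $7,286.08

COGS = $8,007.62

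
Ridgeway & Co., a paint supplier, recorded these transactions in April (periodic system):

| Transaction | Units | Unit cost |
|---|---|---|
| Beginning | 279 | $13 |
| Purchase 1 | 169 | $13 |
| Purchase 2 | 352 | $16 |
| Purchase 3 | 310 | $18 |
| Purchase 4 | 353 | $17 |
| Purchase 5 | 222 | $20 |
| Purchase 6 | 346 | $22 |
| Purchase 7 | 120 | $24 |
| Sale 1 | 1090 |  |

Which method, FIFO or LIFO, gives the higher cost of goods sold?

FIFO COGS: 279 @ $13 + 169 @ $13 + 352 @ $16 + 290 @ $18 = $16,676
LIFO COGS: 120 @ $24 + 346 @ $22 + 222 @ $20 + 353 @ $17 + 49 @ $18 = $21,815

LIFO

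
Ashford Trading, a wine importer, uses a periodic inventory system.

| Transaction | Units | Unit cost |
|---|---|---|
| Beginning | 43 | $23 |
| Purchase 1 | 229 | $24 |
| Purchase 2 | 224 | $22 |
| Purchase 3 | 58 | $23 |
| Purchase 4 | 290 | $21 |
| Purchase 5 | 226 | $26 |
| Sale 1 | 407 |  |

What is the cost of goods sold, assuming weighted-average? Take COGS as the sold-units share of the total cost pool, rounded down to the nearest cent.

COGS = $9,400.17

Sale 1, sell 407: 407/1070 × $24,713.00 → $9,400.17
Ending inventory (cost pool remaining) = $15,312.83
Check: goods available $24,713.00 = COGS $9,400.17 + ending $15,312.83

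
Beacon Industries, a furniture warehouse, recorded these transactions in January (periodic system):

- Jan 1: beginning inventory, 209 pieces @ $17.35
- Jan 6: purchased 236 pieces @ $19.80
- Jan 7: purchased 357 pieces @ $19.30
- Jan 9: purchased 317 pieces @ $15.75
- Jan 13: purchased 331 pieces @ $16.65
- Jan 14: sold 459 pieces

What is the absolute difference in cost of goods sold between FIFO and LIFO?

$1,042.00

FIFO COGS: 209 @ $17.35 + 236 @ $19.80 + 14 @ $19.30 = $8,569.15
LIFO COGS: 331 @ $16.65 + 128 @ $15.75 = $7,527.15
Difference = |$8,569.15 − $7,527.15| = $1,042.00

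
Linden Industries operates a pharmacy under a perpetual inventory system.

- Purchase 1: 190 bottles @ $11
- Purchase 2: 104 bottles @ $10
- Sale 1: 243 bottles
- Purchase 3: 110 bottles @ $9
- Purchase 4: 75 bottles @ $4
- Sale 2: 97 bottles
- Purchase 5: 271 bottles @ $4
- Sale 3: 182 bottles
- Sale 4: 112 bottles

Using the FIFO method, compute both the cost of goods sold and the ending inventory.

COGS = $5,040; ending inventory = $464

Sale 1 (243) [FIFO — oldest first]: 190 @ $11 + 53 @ $10 = $2,620
Sale 2 (97) [FIFO — oldest first]: 51 @ $10 + 46 @ $9 = $924
Sale 3 (182) [FIFO — oldest first]: 64 @ $9 + 75 @ $4 + 43 @ $4 = $1,048
Sale 4 (112) [FIFO — oldest first]: 112 @ $4 = $448
Total COGS = $2,620 + $924 + $1,048 + $448 = $5,040
Ending inventory: 116 @ $4 = $464
Check: goods available $5,504 = COGS $5,040 + ending $464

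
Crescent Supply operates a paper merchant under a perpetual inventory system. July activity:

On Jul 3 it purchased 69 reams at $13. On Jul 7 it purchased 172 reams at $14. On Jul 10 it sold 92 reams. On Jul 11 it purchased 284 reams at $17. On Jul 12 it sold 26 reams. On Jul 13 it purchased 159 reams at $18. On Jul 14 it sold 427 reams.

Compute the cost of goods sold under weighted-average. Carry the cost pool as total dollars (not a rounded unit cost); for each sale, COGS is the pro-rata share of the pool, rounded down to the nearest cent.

After Jul 3: 69 on hand, pool $897.00 (≈ $13.0000 each)
After Jul 7: 241 on hand, pool $3,305.00 (≈ $13.7137 each)
Jul 10, sell 92: 92/241 × $3,305.00 → $1,261.65
After Jul 11: 433 on hand, pool $6,871.35 (≈ $15.8692 each)
Jul 12, sell 26: 26/433 × $6,871.35 → $412.59
After Jul 13: 566 on hand, pool $9,320.76 (≈ $16.4678 each)
Jul 14, sell 427: 427/566 × $9,320.76 → $7,031.73
Total COGS = $1,261.65 + $412.59 + $7,031.73 = $8,705.97
Ending inventory (cost pool remaining) = $2,289.03
Check: goods available $10,995.00 = COGS $8,705.97 + ending $2,289.03

COGS = $8,705.97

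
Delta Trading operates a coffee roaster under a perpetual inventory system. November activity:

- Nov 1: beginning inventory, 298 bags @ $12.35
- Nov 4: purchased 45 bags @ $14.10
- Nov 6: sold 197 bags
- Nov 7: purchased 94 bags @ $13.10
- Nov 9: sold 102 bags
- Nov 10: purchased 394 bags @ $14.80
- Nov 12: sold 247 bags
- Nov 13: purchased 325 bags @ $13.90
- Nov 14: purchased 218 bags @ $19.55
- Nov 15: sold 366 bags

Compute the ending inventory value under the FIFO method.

Nov 6, 197 sold [FIFO — oldest first]: 197 @ $12.35 = $2,432.95
Nov 9, 102 sold [FIFO — oldest first]: 101 @ $12.35 + 1 @ $14.10 = $1,261.45
Nov 12, 247 sold [FIFO — oldest first]: 44 @ $14.10 + 94 @ $13.10 + 109 @ $14.80 = $3,465.00
Nov 15, 366 sold [FIFO — oldest first]: 285 @ $14.80 + 81 @ $13.90 = $5,343.90
Total COGS = $2,432.95 + $1,261.45 + $3,465.00 + $5,343.90 = $12,503.30
Ending inventory: 244 @ $13.90 + 218 @ $19.55 = $7,653.50

Ending inventory = $7,653.50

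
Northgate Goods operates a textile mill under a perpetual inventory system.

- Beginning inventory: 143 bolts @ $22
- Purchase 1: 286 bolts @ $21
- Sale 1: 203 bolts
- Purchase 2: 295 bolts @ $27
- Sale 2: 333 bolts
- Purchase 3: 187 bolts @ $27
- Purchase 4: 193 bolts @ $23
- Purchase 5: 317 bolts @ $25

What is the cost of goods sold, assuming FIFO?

Sale 1 (203) [FIFO — oldest first]: 143 @ $22 + 60 @ $21 = $4,406
Sale 2 (333) [FIFO — oldest first]: 226 @ $21 + 107 @ $27 = $7,635
Total COGS = $4,406 + $7,635 = $12,041
Ending inventory: 188 @ $27 + 187 @ $27 + 193 @ $23 + 317 @ $25 = $22,489
Check: goods available $34,530 = COGS $12,041 + ending $22,489

COGS = $12,041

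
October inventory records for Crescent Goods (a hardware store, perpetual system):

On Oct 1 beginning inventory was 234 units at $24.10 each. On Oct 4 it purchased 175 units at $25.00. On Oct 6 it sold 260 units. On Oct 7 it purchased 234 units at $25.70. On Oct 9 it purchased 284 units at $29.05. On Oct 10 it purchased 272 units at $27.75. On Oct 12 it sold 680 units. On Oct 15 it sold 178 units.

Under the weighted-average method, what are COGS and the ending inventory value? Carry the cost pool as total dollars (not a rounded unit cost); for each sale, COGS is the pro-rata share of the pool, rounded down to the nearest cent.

After Oct 1: 234 on hand, pool $5,639.40 (≈ $24.1000 each)
After Oct 4: 409 on hand, pool $10,014.40 (≈ $24.4851 each)
Oct 6, sell 260: 260/409 × $10,014.40 → $6,366.12
After Oct 7: 383 on hand, pool $9,662.08 (≈ $25.2274 each)
After Oct 9: 667 on hand, pool $17,912.28 (≈ $26.8550 each)
After Oct 10: 939 on hand, pool $25,460.28 (≈ $27.1142 each)
Oct 12, sell 680: 680/939 × $25,460.28 → $18,437.68
Oct 15, sell 178: 178/259 × $7,022.60 → $4,826.34
Total COGS = $6,366.12 + $18,437.68 + $4,826.34 = $29,630.14
Ending inventory (cost pool remaining) = $2,196.26
Check: goods available $31,826.40 = COGS $29,630.14 + ending $2,196.26

COGS = $29,630.14; ending inventory = $2,196.26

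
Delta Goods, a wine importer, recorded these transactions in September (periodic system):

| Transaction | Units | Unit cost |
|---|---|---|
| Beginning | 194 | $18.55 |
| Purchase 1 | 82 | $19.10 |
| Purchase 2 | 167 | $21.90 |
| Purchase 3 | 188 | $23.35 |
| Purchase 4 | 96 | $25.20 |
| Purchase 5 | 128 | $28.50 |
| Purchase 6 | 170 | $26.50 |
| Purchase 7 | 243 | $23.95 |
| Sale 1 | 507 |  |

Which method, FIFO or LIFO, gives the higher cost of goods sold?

LIFO

FIFO COGS: 194 @ $18.55 + 82 @ $19.10 + 167 @ $21.90 + 64 @ $23.35 = $10,316.60
LIFO COGS: 243 @ $23.95 + 170 @ $26.50 + 94 @ $28.50 = $13,003.85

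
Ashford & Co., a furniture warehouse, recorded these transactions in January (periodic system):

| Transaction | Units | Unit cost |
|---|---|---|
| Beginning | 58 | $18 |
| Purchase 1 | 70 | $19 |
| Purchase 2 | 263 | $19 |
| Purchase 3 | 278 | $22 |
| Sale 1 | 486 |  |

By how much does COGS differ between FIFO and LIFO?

$607

FIFO COGS: 58 @ $18 + 70 @ $19 + 263 @ $19 + 95 @ $22 = $9,461
LIFO COGS: 278 @ $22 + 208 @ $19 = $10,068
Difference = |$9,461 − $10,068| = $607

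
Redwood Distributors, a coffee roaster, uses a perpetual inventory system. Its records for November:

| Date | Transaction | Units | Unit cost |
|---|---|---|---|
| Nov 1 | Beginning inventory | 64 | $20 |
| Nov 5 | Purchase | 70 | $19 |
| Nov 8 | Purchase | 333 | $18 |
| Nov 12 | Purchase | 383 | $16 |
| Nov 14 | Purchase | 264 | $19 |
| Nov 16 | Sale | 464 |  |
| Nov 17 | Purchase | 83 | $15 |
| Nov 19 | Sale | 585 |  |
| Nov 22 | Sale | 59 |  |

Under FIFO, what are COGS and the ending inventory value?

COGS = $19,634; ending inventory = $1,359

Nov 16, 464 sold [FIFO — oldest first]: 64 @ $20 + 70 @ $19 + 330 @ $18 = $8,550
Nov 19, 585 sold [FIFO — oldest first]: 3 @ $18 + 383 @ $16 + 199 @ $19 = $9,963
Nov 22, 59 sold [FIFO — oldest first]: 59 @ $19 = $1,121
Total COGS = $8,550 + $9,963 + $1,121 = $19,634
Ending inventory: 6 @ $19 + 83 @ $15 = $1,359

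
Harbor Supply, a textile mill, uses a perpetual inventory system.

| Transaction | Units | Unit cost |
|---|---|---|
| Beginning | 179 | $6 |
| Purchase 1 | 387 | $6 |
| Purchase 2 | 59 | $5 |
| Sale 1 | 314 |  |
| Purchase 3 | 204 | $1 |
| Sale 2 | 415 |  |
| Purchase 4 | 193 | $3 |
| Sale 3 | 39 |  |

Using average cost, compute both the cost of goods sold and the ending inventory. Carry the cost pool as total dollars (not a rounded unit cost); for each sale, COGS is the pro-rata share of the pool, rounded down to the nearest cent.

After Beginning: 179 on hand, pool $1,074.00 (≈ $6.0000 each)
After Purchase 1: 566 on hand, pool $3,396.00 (≈ $6.0000 each)
After Purchase 2: 625 on hand, pool $3,691.00 (≈ $5.9056 each)
Sale 1, sell 314: 314/625 × $3,691.00 → $1,854.35
After Purchase 3: 515 on hand, pool $2,040.65 (≈ $3.9624 each)
Sale 2, sell 415: 415/515 × $2,040.65 → $1,644.40
After Purchase 4: 293 on hand, pool $975.25 (≈ $3.3285 each)
Sale 3, sell 39: 39/293 × $975.25 → $129.81
Total COGS = $1,854.35 + $1,644.40 + $129.81 = $3,628.56
Ending inventory (cost pool remaining) = $845.44

COGS = $3,628.56; ending inventory = $845.44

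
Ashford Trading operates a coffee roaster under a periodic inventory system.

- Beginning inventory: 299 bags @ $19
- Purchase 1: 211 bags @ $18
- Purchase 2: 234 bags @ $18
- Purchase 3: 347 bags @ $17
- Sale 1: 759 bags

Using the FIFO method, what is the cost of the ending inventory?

Sale 1 (759) [FIFO — oldest first]: 299 @ $19 + 211 @ $18 + 234 @ $18 + 15 @ $17 = $13,946
Ending inventory: 332 @ $17 = $5,644
Check: goods available $19,590 = COGS $13,946 + ending $5,644

Ending inventory = $5,644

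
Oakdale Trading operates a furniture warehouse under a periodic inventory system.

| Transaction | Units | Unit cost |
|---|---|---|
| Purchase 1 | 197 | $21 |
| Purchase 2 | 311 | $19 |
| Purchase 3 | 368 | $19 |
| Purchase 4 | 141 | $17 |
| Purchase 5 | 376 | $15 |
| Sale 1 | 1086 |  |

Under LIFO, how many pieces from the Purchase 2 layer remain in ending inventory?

Sale 1 (1086) [LIFO — newest first]: 376 @ $15 + 141 @ $17 + 368 @ $19 + 201 @ $19 = $18,848
Ending inventory: 197 @ $21 + 110 @ $19 = $6,227
Check: goods available $25,075 = COGS $18,848 + ending $6,227

110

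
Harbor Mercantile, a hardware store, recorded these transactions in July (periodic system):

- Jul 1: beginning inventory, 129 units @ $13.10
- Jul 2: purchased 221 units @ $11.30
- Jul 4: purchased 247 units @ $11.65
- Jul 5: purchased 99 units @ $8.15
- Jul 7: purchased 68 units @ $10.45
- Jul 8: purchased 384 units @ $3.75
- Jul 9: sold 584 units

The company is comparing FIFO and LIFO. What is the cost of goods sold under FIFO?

COGS = $6,913.30

FIFO COGS: 129 @ $13.10 + 221 @ $11.30 + 234 @ $11.65 = $6,913.30
LIFO COGS: 384 @ $3.75 + 68 @ $10.45 + 99 @ $8.15 + 33 @ $11.65 = $3,341.90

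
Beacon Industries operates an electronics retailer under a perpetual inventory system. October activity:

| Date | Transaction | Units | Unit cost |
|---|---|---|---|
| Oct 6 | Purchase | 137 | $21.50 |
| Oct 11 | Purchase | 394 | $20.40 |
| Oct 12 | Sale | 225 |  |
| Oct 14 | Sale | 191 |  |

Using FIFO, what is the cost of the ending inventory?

Oct 12, 225 sold [FIFO — oldest first]: 137 @ $21.50 + 88 @ $20.40 = $4,740.70
Oct 14, 191 sold [FIFO — oldest first]: 191 @ $20.40 = $3,896.40
Total COGS = $4,740.70 + $3,896.40 = $8,637.10
Ending inventory: 115 @ $20.40 = $2,346.00

Ending inventory = $2,346.00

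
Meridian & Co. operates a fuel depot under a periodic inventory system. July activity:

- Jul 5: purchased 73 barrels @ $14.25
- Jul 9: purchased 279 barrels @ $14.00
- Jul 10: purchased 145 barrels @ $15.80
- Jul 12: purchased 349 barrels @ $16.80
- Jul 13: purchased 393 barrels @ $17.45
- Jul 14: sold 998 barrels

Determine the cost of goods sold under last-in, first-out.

COGS = $16,566.05

Jul 14, 998 sold [LIFO — newest first]: 393 @ $17.45 + 349 @ $16.80 + 145 @ $15.80 + 111 @ $14.00 = $16,566.05
Ending inventory: 73 @ $14.25 + 168 @ $14.00 = $3,392.25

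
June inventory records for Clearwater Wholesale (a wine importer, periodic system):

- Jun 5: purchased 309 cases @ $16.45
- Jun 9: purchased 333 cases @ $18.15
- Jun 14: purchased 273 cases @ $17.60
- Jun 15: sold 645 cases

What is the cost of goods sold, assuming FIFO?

COGS = $11,179.80

Jun 15, 645 sold [FIFO — oldest first]: 309 @ $16.45 + 333 @ $18.15 + 3 @ $17.60 = $11,179.80
Ending inventory: 270 @ $17.60 = $4,752.00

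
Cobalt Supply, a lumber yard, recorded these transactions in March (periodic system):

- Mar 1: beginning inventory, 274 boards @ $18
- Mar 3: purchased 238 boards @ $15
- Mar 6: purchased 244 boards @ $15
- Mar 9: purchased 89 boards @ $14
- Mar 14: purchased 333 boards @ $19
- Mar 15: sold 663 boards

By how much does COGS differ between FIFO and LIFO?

FIFO COGS: 274 @ $18 + 238 @ $15 + 151 @ $15 = $10,767
LIFO COGS: 333 @ $19 + 89 @ $14 + 241 @ $15 = $11,188
Difference = |$10,767 − $11,188| = $421

$421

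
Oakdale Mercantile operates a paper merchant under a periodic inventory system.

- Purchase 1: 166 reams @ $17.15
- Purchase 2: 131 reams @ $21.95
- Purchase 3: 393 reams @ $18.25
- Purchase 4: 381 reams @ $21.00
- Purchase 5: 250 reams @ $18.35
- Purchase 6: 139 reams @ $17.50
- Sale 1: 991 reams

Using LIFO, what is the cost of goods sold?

Sale 1 (991) [LIFO — newest first]: 139 @ $17.50 + 250 @ $18.35 + 381 @ $21.00 + 221 @ $18.25 = $19,054.25
Ending inventory: 166 @ $17.15 + 131 @ $21.95 + 172 @ $18.25 = $8,861.35
Check: goods available $27,915.60 = COGS $19,054.25 + ending $8,861.35

COGS = $19,054.25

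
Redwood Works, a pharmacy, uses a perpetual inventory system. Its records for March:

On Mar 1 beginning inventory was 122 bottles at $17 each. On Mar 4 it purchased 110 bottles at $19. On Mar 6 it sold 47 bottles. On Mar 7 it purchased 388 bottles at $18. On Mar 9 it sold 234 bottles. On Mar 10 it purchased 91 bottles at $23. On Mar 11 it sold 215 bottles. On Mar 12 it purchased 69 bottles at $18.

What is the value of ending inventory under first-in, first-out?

Mar 6, 47 sold [FIFO — oldest first]: 47 @ $17 = $799
Mar 9, 234 sold [FIFO — oldest first]: 75 @ $17 + 110 @ $19 + 49 @ $18 = $4,247
Mar 11, 215 sold [FIFO — oldest first]: 215 @ $18 = $3,870
Total COGS = $799 + $4,247 + $3,870 = $8,916
Ending inventory: 124 @ $18 + 91 @ $23 + 69 @ $18 = $5,567

Ending inventory = $5,567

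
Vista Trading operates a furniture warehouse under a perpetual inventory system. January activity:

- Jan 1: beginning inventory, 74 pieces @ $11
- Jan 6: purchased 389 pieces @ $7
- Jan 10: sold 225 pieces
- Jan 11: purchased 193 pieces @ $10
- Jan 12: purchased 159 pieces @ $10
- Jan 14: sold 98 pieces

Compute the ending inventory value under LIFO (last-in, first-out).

Jan 10, 225 sold [LIFO — newest first]: 225 @ $7 = $1,575
Jan 14, 98 sold [LIFO — newest first]: 98 @ $10 = $980
Total COGS = $1,575 + $980 = $2,555
Ending inventory: 74 @ $11 + 164 @ $7 + 193 @ $10 + 61 @ $10 = $4,502
Check: goods available $7,057 = COGS $2,555 + ending $4,502

Ending inventory = $4,502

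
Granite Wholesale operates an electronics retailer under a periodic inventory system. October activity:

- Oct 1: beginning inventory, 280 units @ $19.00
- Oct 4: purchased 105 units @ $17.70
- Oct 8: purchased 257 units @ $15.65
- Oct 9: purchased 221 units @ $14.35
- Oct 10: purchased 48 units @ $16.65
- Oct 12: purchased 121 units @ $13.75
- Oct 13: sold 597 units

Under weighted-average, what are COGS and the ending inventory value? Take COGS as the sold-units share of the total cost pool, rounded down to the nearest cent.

COGS = $9,738.76; ending inventory = $7,096.09

Oct 13, sell 597: 597/1032 × $16,834.85 → $9,738.76
Ending inventory (cost pool remaining) = $7,096.09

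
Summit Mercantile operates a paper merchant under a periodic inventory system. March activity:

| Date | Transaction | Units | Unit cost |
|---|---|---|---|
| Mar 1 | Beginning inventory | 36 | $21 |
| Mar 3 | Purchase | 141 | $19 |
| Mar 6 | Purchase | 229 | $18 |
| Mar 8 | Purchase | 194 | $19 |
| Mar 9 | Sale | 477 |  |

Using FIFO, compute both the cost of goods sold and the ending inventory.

COGS = $8,906; ending inventory = $2,337

Mar 9, 477 sold [FIFO — oldest first]: 36 @ $21 + 141 @ $19 + 229 @ $18 + 71 @ $19 = $8,906
Ending inventory: 123 @ $19 = $2,337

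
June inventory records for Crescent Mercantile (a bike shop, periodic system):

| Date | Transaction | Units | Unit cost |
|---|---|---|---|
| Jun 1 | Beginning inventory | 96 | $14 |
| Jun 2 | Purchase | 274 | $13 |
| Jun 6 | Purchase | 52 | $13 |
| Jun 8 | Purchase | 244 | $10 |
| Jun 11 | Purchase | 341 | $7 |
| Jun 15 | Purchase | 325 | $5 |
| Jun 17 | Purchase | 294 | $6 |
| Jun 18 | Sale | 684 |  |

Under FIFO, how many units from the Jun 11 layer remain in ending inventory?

323

Jun 18, 684 sold [FIFO — oldest first]: 96 @ $14 + 274 @ $13 + 52 @ $13 + 244 @ $10 + 18 @ $7 = $8,148
Ending inventory: 323 @ $7 + 325 @ $5 + 294 @ $6 = $5,650
Check: goods available $13,798 = COGS $8,148 + ending $5,650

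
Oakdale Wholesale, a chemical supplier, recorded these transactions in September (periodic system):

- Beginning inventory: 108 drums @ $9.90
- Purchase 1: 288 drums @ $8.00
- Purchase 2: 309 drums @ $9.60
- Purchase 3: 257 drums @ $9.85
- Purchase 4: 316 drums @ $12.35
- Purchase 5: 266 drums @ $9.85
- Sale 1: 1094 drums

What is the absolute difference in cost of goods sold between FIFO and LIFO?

$1,000.90

FIFO COGS: 108 @ $9.90 + 288 @ $8.00 + 309 @ $9.60 + 257 @ $9.85 + 132 @ $12.35 = $10,501.25
LIFO COGS: 266 @ $9.85 + 316 @ $12.35 + 257 @ $9.85 + 255 @ $9.60 = $11,502.15
Difference = |$10,501.25 − $11,502.15| = $1,000.90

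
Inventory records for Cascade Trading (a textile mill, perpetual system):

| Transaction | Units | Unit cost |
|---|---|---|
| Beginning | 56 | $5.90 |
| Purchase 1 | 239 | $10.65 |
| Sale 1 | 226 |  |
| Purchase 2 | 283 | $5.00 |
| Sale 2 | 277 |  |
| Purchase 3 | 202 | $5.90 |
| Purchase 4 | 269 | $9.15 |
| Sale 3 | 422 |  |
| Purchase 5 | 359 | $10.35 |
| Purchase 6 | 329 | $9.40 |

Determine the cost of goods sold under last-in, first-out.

COGS = $7,155.95

Sale 1 (226) [LIFO — newest first]: 226 @ $10.65 = $2,406.90
Sale 2 (277) [LIFO — newest first]: 277 @ $5.00 = $1,385.00
Sale 3 (422) [LIFO — newest first]: 269 @ $9.15 + 153 @ $5.90 = $3,364.05
Total COGS = $2,406.90 + $1,385.00 + $3,364.05 = $7,155.95
Ending inventory: 56 @ $5.90 + 13 @ $10.65 + 6 @ $5.00 + 49 @ $5.90 + 359 @ $10.35 + 329 @ $9.40 = $7,596.20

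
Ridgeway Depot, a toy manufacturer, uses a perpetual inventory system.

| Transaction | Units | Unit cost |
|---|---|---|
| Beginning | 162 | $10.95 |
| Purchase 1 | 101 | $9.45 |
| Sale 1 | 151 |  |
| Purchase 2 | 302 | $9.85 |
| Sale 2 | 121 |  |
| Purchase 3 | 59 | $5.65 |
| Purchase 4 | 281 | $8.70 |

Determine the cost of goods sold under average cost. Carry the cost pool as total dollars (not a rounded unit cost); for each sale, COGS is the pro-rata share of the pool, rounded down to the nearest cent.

COGS = $2,775.46

After Beginning: 162 on hand, pool $1,773.90 (≈ $10.9500 each)
After Purchase 1: 263 on hand, pool $2,728.35 (≈ $10.3740 each)
Sale 1, sell 151: 151/263 × $2,728.35 → $1,566.46
After Purchase 2: 414 on hand, pool $4,136.59 (≈ $9.9918 each)
Sale 2, sell 121: 121/414 × $4,136.59 → $1,209.00
After Purchase 3: 352 on hand, pool $3,260.94 (≈ $9.2640 each)
After Purchase 4: 633 on hand, pool $5,705.64 (≈ $9.0136 each)
Total COGS = $1,566.46 + $1,209.00 = $2,775.46
Ending inventory (cost pool remaining) = $5,705.64
Check: goods available $8,481.10 = COGS $2,775.46 + ending $5,705.64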